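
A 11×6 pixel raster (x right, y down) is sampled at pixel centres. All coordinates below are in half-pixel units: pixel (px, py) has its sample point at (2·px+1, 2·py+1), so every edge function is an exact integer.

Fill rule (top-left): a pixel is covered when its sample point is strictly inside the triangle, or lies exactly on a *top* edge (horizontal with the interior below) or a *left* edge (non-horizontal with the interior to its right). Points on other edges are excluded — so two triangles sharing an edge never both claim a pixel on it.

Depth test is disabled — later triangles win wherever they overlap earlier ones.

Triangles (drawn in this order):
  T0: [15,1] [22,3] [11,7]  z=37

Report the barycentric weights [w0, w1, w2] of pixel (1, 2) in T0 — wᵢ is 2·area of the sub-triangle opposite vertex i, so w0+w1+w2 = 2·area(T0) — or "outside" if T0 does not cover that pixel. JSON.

T0:
  2·area = 50
  edge (15, 1)→(22, 3): d=(7,2) right/bottom  bias=-1
  edge (22, 3)→(11, 7): d=(-11,4) right/bottom  bias=-1
  edge (11, 7)→(15, 1): d=(4,-6) top-left  bias=+0
    (7,0)@(15, 1): e=[0,50,0] → .  [on edge]
    (7,1)@(15, 3): e=[14,28,8] → X
    (8,1)@(17, 3): e=[10,20,20] → X
    (9,1)@(19, 3): e=[6,12,32] → X
    (10,1)@(21, 3): e=[2,4,44] → X
    (6,2)@(13, 5): e=[32,14,4] → X
    (8,2)@(17, 5): e=[24,-2,28] → .
    (9,2)@(19, 5): e=[20,-10,40] → .
    (10,2)@(21, 5): e=[16,-18,52] → .
    (5,3)@(11, 7): e=[50,0,0] → .  [on edge]
    (6,3)@(13, 7): e=[46,-8,12] → .
    (7,3)@(15, 7): e=[42,-16,24] → .
  covered (6 px):
    . . . . . . . . . . .
    . . . . . . . X X X X
    . . . . . . X X . . .
    . . . . . . . . . . .
    . . . . . . . . . . .
    . . . . . . . . . . .

Answer: "outside"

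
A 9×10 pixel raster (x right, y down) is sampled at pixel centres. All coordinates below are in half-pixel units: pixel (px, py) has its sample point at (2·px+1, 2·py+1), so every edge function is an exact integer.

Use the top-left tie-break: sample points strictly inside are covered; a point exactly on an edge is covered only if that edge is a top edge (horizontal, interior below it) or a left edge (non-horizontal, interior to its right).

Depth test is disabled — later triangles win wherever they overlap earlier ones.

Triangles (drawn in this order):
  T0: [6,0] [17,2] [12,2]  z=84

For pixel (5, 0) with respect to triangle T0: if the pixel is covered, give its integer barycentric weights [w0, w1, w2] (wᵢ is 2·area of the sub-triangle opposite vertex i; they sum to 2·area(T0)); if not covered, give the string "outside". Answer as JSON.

T0:
  2·area = 10
  edge (6, 0)→(17, 2): d=(11,2) right/bottom  bias=-1
  edge (17, 2)→(12, 2): d=(-5,0) right/bottom  bias=-1
  edge (12, 2)→(6, 0): d=(-6,-2) top-left  bias=+0
    (4,0)@(9, 1): e=[5,5,0] → █  [on edge]
    (5,0)@(11, 1): e=[1,5,4] → █
    (6,0)@(13, 1): e=[-3,5,8] → ·
    (4,1)@(9, 3): e=[27,-5,-12] → ·
    (5,1)@(11, 3): e=[23,-5,-8] → ·
    (7,1)@(15, 3): e=[15,-5,0] → ·  [on edge]
  covered (2 px):
    · · · · █ █ · · ·
    · · · · · · · · ·
    · · · · · · · · ·
    · · · · · · · · ·
    · · · · · · · · ·
    · · · · · · · · ·
    · · · · · · · · ·
    · · · · · · · · ·
    · · · · · · · · ·
    · · · · · · · · ·

Answer: [5,4,1]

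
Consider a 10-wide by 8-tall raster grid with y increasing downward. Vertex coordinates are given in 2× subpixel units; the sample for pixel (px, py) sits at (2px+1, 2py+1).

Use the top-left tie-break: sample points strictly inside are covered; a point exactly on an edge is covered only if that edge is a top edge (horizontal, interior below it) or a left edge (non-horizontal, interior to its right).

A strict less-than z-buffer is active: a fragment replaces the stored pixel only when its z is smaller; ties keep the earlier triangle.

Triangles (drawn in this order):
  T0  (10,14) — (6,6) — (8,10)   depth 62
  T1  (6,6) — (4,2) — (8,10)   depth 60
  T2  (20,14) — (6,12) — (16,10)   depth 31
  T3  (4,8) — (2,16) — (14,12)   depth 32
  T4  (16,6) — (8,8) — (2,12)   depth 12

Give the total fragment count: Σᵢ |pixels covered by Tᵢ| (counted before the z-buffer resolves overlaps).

T0:
  degenerate (2·area = 0) — covers nothing
T1:
  degenerate (2·area = 0) — covers nothing
T2:
  2·area = 48
  edge (20, 14)→(6, 12): d=(-14,-2) top-left  bias=+0
  edge (6, 12)→(16, 10): d=(10,-2) top-left  bias=+0
  edge (16, 10)→(20, 14): d=(4,4) right/bottom  bias=-1
    (3,0)@(7, 1): e=[156,-108,0] → ·  [on edge]
    (4,1)@(9, 3): e=[132,-84,0] → ·  [on edge]
    (5,2)@(11, 5): e=[108,-60,0] → ·  [on edge]
    (6,3)@(13, 7): e=[84,-36,0] → ·  [on edge]
    (7,4)@(15, 9): e=[60,-12,0] → ·  [on edge]
    (5,5)@(11, 11): e=[24,0,24] → #  [on edge]
    (6,5)@(13, 11): e=[28,4,16] → #
    (7,5)@(15, 11): e=[32,8,8] → #
    (8,5)@(17, 11): e=[36,12,0] → ·  [on edge]
    (0,6)@(1, 13): e=[-24,0,72] → ·  [on edge]
    (5,6)@(11, 13): e=[-4,20,32] → ·
    (6,6)@(13, 13): e=[0,24,24] → #  [on edge]
    (9,6)@(19, 13): e=[12,36,0] → ·  [on edge]
  covered (6 px):
    · · · · · · · · · ·
    · · · · · · · · · ·
    · · · · · · · · · ·
    · · · · · · · · · ·
    · · · · · · · · · ·
    · · · · · # # # · ·
    · · · · · · # # # ·
    · · · · · · · · · ·
T3:
  2·area = 88  (B↔C swapped to make it positive)
  edge (4, 8)→(14, 12): d=(10,4) right/bottom  bias=-1
  edge (14, 12)→(2, 16): d=(-12,4) right/bottom  bias=-1
  edge (2, 16)→(4, 8): d=(2,-8) top-left  bias=+0
    (2,4)@(5, 9): e=[6,72,10] → #
    (3,4)@(7, 9): e=[-2,64,26] → ·
    (2,5)@(5, 11): e=[26,48,14] → #
    (3,5)@(7, 11): e=[18,40,30] → #
    (4,5)@(9, 11): e=[10,32,46] → #
    (5,5)@(11, 11): e=[2,24,62] → #
    (6,5)@(13, 11): e=[-6,16,78] → ·
    (8,5)@(17, 11): e=[-22,0,110] → ·  [on edge]
    (1,6)@(3, 13): e=[54,32,2] → #
    (5,6)@(11, 13): e=[22,0,66] → ·  [on edge]
    (1,7)@(3, 15): e=[74,8,6] → #
    (2,7)@(5, 15): e=[66,0,22] → ·  [on edge]
  covered (10 px):
    · · · · · · · · · ·
    · · · · · · · · · ·
    · · · · · · · · · ·
    · · · · · · · · · ·
    · · # · · · · · · ·
    · · # # # # · · · ·
    · # # # # · · · · ·
    · # · · · · · · · ·
T4:
  2·area = 20  (B↔C swapped to make it positive)
  edge (16, 6)→(2, 12): d=(-14,6) right/bottom  bias=-1
  edge (2, 12)→(8, 8): d=(6,-4) top-left  bias=+0
  edge (8, 8)→(16, 6): d=(8,-2) top-left  bias=+0
    (6,3)@(13, 7): e=[4,14,2] → #
    (7,3)@(15, 7): e=[-8,22,6] → ·
    (3,4)@(7, 9): e=[12,2,6] → #
    (4,4)@(9, 9): e=[0,10,10] → ·  [on edge]
    (6,4)@(13, 9): e=[-24,26,18] → ·
    (3,5)@(7, 11): e=[-16,14,22] → ·
  covered (2 px):
    · · · · · · · · · ·
    · · · · · · · · · ·
    · · · · · · · · · ·
    · · · · · · # · · ·
    · · · # · · · · · ·
    · · · · · · · · · ·
    · · · · · · · · · ·
    · · · · · · · · · ·

Answer: 18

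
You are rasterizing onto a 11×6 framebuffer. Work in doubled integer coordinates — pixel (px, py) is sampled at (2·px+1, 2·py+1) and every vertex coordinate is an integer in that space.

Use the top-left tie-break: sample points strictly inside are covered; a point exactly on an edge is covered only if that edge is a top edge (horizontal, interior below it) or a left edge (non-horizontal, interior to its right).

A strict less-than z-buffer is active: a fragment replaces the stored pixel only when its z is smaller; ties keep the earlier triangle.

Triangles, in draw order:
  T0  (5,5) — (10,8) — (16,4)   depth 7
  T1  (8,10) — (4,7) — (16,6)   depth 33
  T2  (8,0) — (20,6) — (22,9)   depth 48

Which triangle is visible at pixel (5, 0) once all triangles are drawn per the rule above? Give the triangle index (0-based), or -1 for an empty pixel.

T0:
  2·area = 38  (B↔C swapped to make it positive)
  edge (5, 5)→(16, 4): d=(11,-1) top-left  bias=+0
  edge (16, 4)→(10, 8): d=(-6,4) right/bottom  bias=-1
  edge (10, 8)→(5, 5): d=(-5,-3) top-left  bias=+0
    (2,2)@(5, 5): e=[0,38,0] → █  [on edge]
    (3,2)@(7, 5): e=[2,30,6] → █
    (4,2)@(9, 5): e=[4,22,12] → █
    (5,2)@(11, 5): e=[6,14,18] → █
    (6,2)@(13, 5): e=[8,6,24] → █
    (7,2)@(15, 5): e=[10,-2,30] → ·
    (2,3)@(5, 7): e=[22,26,-10] → ·
    (3,3)@(7, 7): e=[24,18,-4] → ·
    (4,3)@(9, 7): e=[26,10,2] → █
    (6,3)@(13, 7): e=[30,-6,14] → ·
    (4,4)@(9, 9): e=[48,-2,-8] → ·
    (5,4)@(11, 9): e=[50,-10,-2] → ·
    (7,5)@(15, 11): e=[76,-38,0] → ·  [on edge]
  covered (7 px):
    · · · · · · · · · · ·
    · · · · · · · · · · ·
    · · █ █ █ █ █ · · · ·
    · · · · █ █ · · · · ·
    · · · · · · · · · · ·
    · · · · · · · · · · ·
T1:
  2·area = 40
  edge (8, 10)→(4, 7): d=(-4,-3) top-left  bias=+0
  edge (4, 7)→(16, 6): d=(12,-1) top-left  bias=+0
  edge (16, 6)→(8, 10): d=(-8,4) right/bottom  bias=-1
    (2,3)@(5, 7): e=[3,1,36] → █
    (3,3)@(7, 7): e=[9,3,28] → █
    (4,3)@(9, 7): e=[15,5,20] → █
    (5,3)@(11, 7): e=[21,7,12] → █
    (6,3)@(13, 7): e=[27,9,4] → █
    (7,3)@(15, 7): e=[33,11,-4] → ·
    (2,4)@(5, 9): e=[-5,25,20] → ·
    (3,4)@(7, 9): e=[1,27,12] → █
    (5,4)@(11, 9): e=[13,31,-4] → ·
    (6,4)@(13, 9): e=[19,33,-12] → ·
    (3,5)@(7, 11): e=[-7,51,-4] → ·
    (4,5)@(9, 11): e=[-1,53,-12] → ·
  covered (7 px):
    · · · · · · · · · · ·
    · · · · · · · · · · ·
    · · · · · · · · · · ·
    · · █ █ █ █ █ · · · ·
    · · · █ █ · · · · · ·
    · · · · · · · · · · ·
T2:
  2·area = 24
  edge (8, 0)→(20, 6): d=(12,6) right/bottom  bias=-1
  edge (20, 6)→(22, 9): d=(2,3) right/bottom  bias=-1
  edge (22, 9)→(8, 0): d=(-14,-9) top-left  bias=+0
    (6,1)@(13, 3): e=[6,15,3] → █
    (7,1)@(15, 3): e=[-6,9,21] → ·
    (6,2)@(13, 5): e=[30,19,-25] → ·
    (8,2)@(17, 5): e=[6,7,11] → █
    (9,2)@(19, 5): e=[-6,1,29] → ·
    (8,3)@(17, 7): e=[30,11,-17] → ·
    (9,3)@(19, 7): e=[18,5,1] → █
    (10,3)@(21, 7): e=[6,-1,19] → ·
    (9,4)@(19, 9): e=[42,9,-27] → ·
  covered (3 px):
    · · · · · · · · · · ·
    · · · · · · █ · · · ·
    · · · · · · · · █ · ·
    · · · · · · · · · █ ·
    · · · · · · · · · · ·
    · · · · · · · · · · ·

Z-buffer (winner per pixel, '.' = empty):
  . . . . . . . . . . .
  . . . . . . 2 . . . .
  . . 0 0 0 0 0 . 2 . .
  . . 1 1 0 0 1 . . 2 .
  . . . 1 1 . . . . . .
  . . . . . . . . . . .

Final: -1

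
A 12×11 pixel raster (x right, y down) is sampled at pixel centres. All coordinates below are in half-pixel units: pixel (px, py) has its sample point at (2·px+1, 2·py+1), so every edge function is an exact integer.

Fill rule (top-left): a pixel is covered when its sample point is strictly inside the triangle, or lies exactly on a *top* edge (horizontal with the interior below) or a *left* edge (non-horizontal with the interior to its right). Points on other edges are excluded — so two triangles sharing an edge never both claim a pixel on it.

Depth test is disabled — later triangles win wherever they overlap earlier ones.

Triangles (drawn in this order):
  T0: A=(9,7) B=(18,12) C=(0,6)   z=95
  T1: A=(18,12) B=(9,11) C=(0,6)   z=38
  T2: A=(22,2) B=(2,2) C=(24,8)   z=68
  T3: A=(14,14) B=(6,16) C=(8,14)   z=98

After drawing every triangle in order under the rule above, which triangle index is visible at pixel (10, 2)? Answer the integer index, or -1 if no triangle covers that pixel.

T0:
  2·area = 36
  edge (9, 7)→(18, 12): d=(9,5) right/bottom  bias=-1
  edge (18, 12)→(0, 6): d=(-18,-6) top-left  bias=+0
  edge (0, 6)→(9, 7): d=(9,1) right/bottom  bias=-1
    (1,3)@(3, 7): e=[30,0,6] → X  [on edge]
    (2,3)@(5, 7): e=[20,12,4] → X
    (3,3)@(7, 7): e=[10,24,2] → X
    (4,3)@(9, 7): e=[0,36,0] → .  [on edge]
    (1,4)@(3, 9): e=[48,-36,24] → .
    (2,4)@(5, 9): e=[38,-24,22] → .
    (3,4)@(7, 9): e=[28,-12,20] → .
    (4,4)@(9, 9): e=[18,0,18] → X  [on edge]
    (5,4)@(11, 9): e=[8,12,16] → X
    (6,4)@(13, 9): e=[-2,24,14] → .
    (4,5)@(9, 11): e=[36,-36,36] → .
    (5,5)@(11, 11): e=[26,-24,34] → .
    (7,5)@(15, 11): e=[6,0,30] → X  [on edge]
    (10,6)@(21, 13): e=[-6,0,42] → .  [on edge]
  covered (6 px):
    . . . . . . . . . . . .
    . . . . . . . . . . . .
    . . . . . . . . . . . .
    . X X X . . . . . . . .
    . . . . X X . . . . . .
    . . . . . . . X . . . .
    . . . . . . . . . . . .
    . . . . . . . . . . . .
    . . . . . . . . . . . .
    . . . . . . . . . . . .
    . . . . . . . . . . . .
T1:
  2·area = 36
  edge (18, 12)→(9, 11): d=(-9,-1) top-left  bias=+0
  edge (9, 11)→(0, 6): d=(-9,-5) top-left  bias=+0
  edge (0, 6)→(18, 12): d=(18,6) right/bottom  bias=-1
    (1,3)@(3, 7): e=[30,6,0] → .  [on edge]
    (3,4)@(7, 9): e=[16,8,12] → X
    (4,4)@(9, 9): e=[18,18,0] → .  [on edge]
    (3,5)@(7, 11): e=[-2,-10,48] → .
    (4,5)@(9, 11): e=[0,0,36] → X  [on edge]
    (5,5)@(11, 11): e=[2,10,24] → X
    (6,5)@(13, 11): e=[4,20,12] → X
    (7,5)@(15, 11): e=[6,30,0] → .  [on edge]
    (4,6)@(9, 13): e=[-18,-18,72] → .
    (5,6)@(11, 13): e=[-16,-8,60] → .
    (6,6)@(13, 13): e=[-14,2,48] → .
    (10,6)@(21, 13): e=[-6,42,0] → .  [on edge]
  covered (4 px):
    . . . . . . . . . . . .
    . . . . . . . . . . . .
    . . . . . . . . . . . .
    . . . . . . . . . . . .
    . . . X . . . . . . . .
    . . . . X X X . . . . .
    . . . . . . . . . . . .
    . . . . . . . . . . . .
    . . . . . . . . . . . .
    . . . . . . . . . . . .
    . . . . . . . . . . . .
T2:
  2·area = 120  (B↔C swapped to make it positive)
  edge (22, 2)→(24, 8): d=(2,6) right/bottom  bias=-1
  edge (24, 8)→(2, 2): d=(-22,-6) top-left  bias=+0
  edge (2, 2)→(22, 2): d=(20,0) top-left  bias=+0
    (3,1)@(7, 3): e=[92,8,20] → X
    (4,1)@(9, 3): e=[80,20,20] → X
    (5,1)@(11, 3): e=[68,32,20] → X
    (6,1)@(13, 3): e=[56,44,20] → X
    (7,1)@(15, 3): e=[44,56,20] → X
    (8,1)@(17, 3): e=[32,68,20] → X
    (9,1)@(19, 3): e=[20,80,20] → X
    (10,1)@(21, 3): e=[8,92,20] → X
    (11,1)@(23, 3): e=[-4,104,20] → .
    (3,2)@(7, 5): e=[96,-36,60] → .
    (4,2)@(9, 5): e=[84,-24,60] → .
    (5,2)@(11, 5): e=[72,-12,60] → .
    (6,2)@(13, 5): e=[60,0,60] → X  [on edge]
    (11,2)@(23, 5): e=[0,60,60] → .  [on edge]
  covered (15 px):
    . . . . . . . . . . . .
    . . . X X X X X X X X .
    . . . . . . X X X X X .
    . . . . . . . . . . X X
    . . . . . . . . . . . .
    . . . . . . . . . . . .
    . . . . . . . . . . . .
    . . . . . . . . . . . .
    . . . . . . . . . . . .
    . . . . . . . . . . . .
    . . . . . . . . . . . .
T3:
  2·area = 12
  edge (14, 14)→(6, 16): d=(-8,2) right/bottom  bias=-1
  edge (6, 16)→(8, 14): d=(2,-2) top-left  bias=+0
  edge (8, 14)→(14, 14): d=(6,0) top-left  bias=+0
    (10,0)@(21, 1): e=[90,0,-78] → .  [on edge]
    (9,1)@(19, 3): e=[78,0,-66] → .  [on edge]
    (8,2)@(17, 5): e=[66,0,-54] → .  [on edge]
    (7,3)@(15, 7): e=[54,0,-42] → .  [on edge]
    (6,4)@(13, 9): e=[42,0,-30] → .  [on edge]
    (5,5)@(11, 11): e=[30,0,-18] → .  [on edge]
    (4,6)@(9, 13): e=[18,0,-6] → .  [on edge]
    (3,7)@(7, 15): e=[6,0,6] → X  [on edge]
    (4,7)@(9, 15): e=[2,4,6] → X
    (5,7)@(11, 15): e=[-2,8,6] → .
    (2,8)@(5, 17): e=[-6,0,18] → .  [on edge]
    (3,8)@(7, 17): e=[-10,4,18] → .
    (1,9)@(3, 19): e=[-18,0,30] → .  [on edge]
    (0,10)@(1, 21): e=[-30,0,42] → .  [on edge]
  covered (2 px):
    . . . . . . . . . . . .
    . . . . . . . . . . . .
    . . . . . . . . . . . .
    . . . . . . . . . . . .
    . . . . . . . . . . . .
    . . . . . . . . . . . .
    . . . . . . . . . . . .
    . . . X X . . . . . . .
    . . . . . . . . . . . .
    . . . . . . . . . . . .
    . . . . . . . . . . . .

Z-buffer (winner per pixel, '.' = empty):
  . . . . . . . . . . . .
  . . . 2 2 2 2 2 2 2 2 .
  . . . . . . 2 2 2 2 2 .
  . 0 0 0 . . . . . . 2 2
  . . . 1 0 0 . . . . . .
  . . . . 1 1 1 0 . . . .
  . . . . . . . . . . . .
  . . . 3 3 . . . . . . .
  . . . . . . . . . . . .
  . . . . . . . . . . . .
  . . . . . . . . . . . .

Final: 2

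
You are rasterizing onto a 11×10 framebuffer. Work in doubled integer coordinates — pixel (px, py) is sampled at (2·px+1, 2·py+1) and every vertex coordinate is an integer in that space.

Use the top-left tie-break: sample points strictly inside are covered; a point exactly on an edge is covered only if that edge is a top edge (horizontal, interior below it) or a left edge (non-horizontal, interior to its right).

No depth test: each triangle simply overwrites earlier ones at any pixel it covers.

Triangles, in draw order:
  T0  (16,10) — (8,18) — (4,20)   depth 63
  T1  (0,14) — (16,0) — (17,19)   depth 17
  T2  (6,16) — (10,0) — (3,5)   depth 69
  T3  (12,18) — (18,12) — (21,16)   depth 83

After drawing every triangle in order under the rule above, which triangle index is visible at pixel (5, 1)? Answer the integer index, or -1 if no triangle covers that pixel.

T0:
  2·area = 16
  edge (16, 10)→(8, 18): d=(-8,8) right/bottom  bias=-1
  edge (8, 18)→(4, 20): d=(-4,2) right/bottom  bias=-1
  edge (4, 20)→(16, 10): d=(12,-10) top-left  bias=+0
    (10,2)@(21, 5): e=[0,26,-10] → ·  [on edge]
    (9,3)@(19, 7): e=[0,22,-6] → ·  [on edge]
    (8,4)@(17, 9): e=[0,18,-2] → ·  [on edge]
    (7,5)@(15, 11): e=[0,14,2] → ·  [on edge]
    (6,6)@(13, 13): e=[0,10,6] → ·  [on edge]
    (5,7)@(11, 15): e=[0,6,10] → ·  [on edge]
    (4,8)@(9, 17): e=[0,2,14] → ·  [on edge]
    (3,9)@(7, 19): e=[0,-2,18] → ·  [on edge]
  covered (0 px):
    · · · · · · · · · · ·
    · · · · · · · · · · ·
    · · · · · · · · · · ·
    · · · · · · · · · · ·
    · · · · · · · · · · ·
    · · · · · · · · · · ·
    · · · · · · · · · · ·
    · · · · · · · · · · ·
    · · · · · · · · · · ·
    · · · · · · · · · · ·
T1:
  2·area = 318
  edge (0, 14)→(16, 0): d=(16,-14) top-left  bias=+0
  edge (16, 0)→(17, 19): d=(1,19) right/bottom  bias=-1
  edge (17, 19)→(0, 14): d=(-17,-5) top-left  bias=+0
    (7,0)@(15, 1): e=[2,20,296] → #
    (8,0)@(17, 1): e=[30,-18,306] → ·
    (6,1)@(13, 3): e=[6,60,252] → #
    (8,1)@(17, 3): e=[62,-16,272] → ·
    (5,2)@(11, 5): e=[10,100,208] → #
    (8,2)@(17, 5): e=[94,-14,238] → ·
    (4,3)@(9, 7): e=[14,140,164] → #
    (8,3)@(17, 7): e=[126,-12,204] → ·
    (3,4)@(7, 9): e=[18,180,120] → #
    (8,4)@(17, 9): e=[158,-10,170] → ·
    (2,5)@(5, 11): e=[22,220,76] → #
    (8,5)@(17, 11): e=[190,-8,136] → ·
    (8,9)@(17, 19): e=[318,0,0] → ·  [on edge]
  covered (37 px):
    · · · · · · · # · · ·
    · · · · · · # # · · ·
    · · · · · # # # · · ·
    · · · · # # # # · · ·
    · · · # # # # # · · ·
    · · # # # # # # · · ·
    · # # # # # # # · · ·
    · · # # # # # # · · ·
    · · · · · # # # · · ·
    · · · · · · · · · · ·
T2:
  2·area = 92  (B↔C swapped to make it positive)
  edge (6, 16)→(3, 5): d=(-3,-11) top-left  bias=+0
  edge (3, 5)→(10, 0): d=(7,-5) top-left  bias=+0
  edge (10, 0)→(6, 16): d=(-4,16) right/bottom  bias=-1
    (4,0)@(9, 1): e=[78,2,12] → #
    (5,0)@(11, 1): e=[100,12,-20] → ·
    (3,1)@(7, 3): e=[50,6,36] → #
    (5,1)@(11, 3): e=[94,26,-28] → ·
    (1,2)@(3, 5): e=[0,0,92] → #  [on edge]
    (2,2)@(5, 5): e=[22,10,60] → #
    (4,2)@(9, 5): e=[66,30,-4] → ·
    (1,3)@(3, 7): e=[-6,14,84] → ·
    (2,3)@(5, 7): e=[16,24,52] → #
    (4,3)@(9, 7): e=[60,44,-12] → ·
    (2,4)@(5, 9): e=[10,38,44] → #
    (4,4)@(9, 9): e=[54,58,-20] → ·
  covered (12 px):
    · · · · # · · · · · ·
    · · · # # · · · · · ·
    · # # # · · · · · · ·
    · · # # · · · · · · ·
    · · # # · · · · · · ·
    · · # # · · · · · · ·
    · · · · · · · · · · ·
    · · · · · · · · · · ·
    · · · · · · · · · · ·
    · · · · · · · · · · ·
T3:
  2·area = 42
  edge (12, 18)→(18, 12): d=(6,-6) top-left  bias=+0
  edge (18, 12)→(21, 16): d=(3,4) right/bottom  bias=-1
  edge (21, 16)→(12, 18): d=(-9,2) right/bottom  bias=-1
    (10,4)@(21, 9): e=[0,-21,63] → ·  [on edge]
    (9,5)@(19, 11): e=[0,-7,49] → ·  [on edge]
    (8,6)@(17, 13): e=[0,7,35] → #  [on edge]
    (9,6)@(19, 13): e=[12,-1,31] → ·
    (7,7)@(15, 15): e=[0,21,21] → #  [on edge]
    (9,7)@(19, 15): e=[24,5,13] → #
    (10,7)@(21, 15): e=[36,-3,9] → ·
    (6,8)@(13, 17): e=[0,35,7] → #  [on edge]
    (8,8)@(17, 17): e=[24,19,-1] → ·
    (9,8)@(19, 17): e=[36,11,-5] → ·
    (5,9)@(11, 19): e=[0,49,-7] → ·  [on edge]
    (6,9)@(13, 19): e=[12,41,-11] → ·
  covered (6 px):
    · · · · · · · · · · ·
    · · · · · · · · · · ·
    · · · · · · · · · · ·
    · · · · · · · · · · ·
    · · · · · · · · · · ·
    · · · · · · · · · · ·
    · · · · · · · · # · ·
    · · · · · · · # # # ·
    · · · · · · # # · · ·
    · · · · · · · · · · ·

Z-buffer (winner per pixel, '.' = empty):
  . . . . 2 . . 1 . . .
  . . . 2 2 . 1 1 . . .
  . 2 2 2 . 1 1 1 . . .
  . . 2 2 1 1 1 1 . . .
  . . 2 2 1 1 1 1 . . .
  . . 2 2 1 1 1 1 . . .
  . 1 1 1 1 1 1 1 3 . .
  . . 1 1 1 1 1 3 3 3 .
  . . . . . 1 3 3 . . .
  . . . . . . . . . . .

Final: -1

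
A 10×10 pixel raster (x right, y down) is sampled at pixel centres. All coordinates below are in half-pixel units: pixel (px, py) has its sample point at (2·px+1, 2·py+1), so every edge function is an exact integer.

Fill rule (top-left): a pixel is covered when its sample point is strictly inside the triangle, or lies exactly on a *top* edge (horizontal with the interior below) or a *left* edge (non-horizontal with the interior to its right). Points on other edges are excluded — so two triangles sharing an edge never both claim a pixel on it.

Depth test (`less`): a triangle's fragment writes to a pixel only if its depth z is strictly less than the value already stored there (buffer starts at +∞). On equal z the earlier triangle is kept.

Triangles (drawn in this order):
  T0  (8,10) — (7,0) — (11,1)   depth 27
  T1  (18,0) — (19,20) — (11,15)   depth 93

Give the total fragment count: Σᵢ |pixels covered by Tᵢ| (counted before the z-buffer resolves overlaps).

T0:
  2·area = 39
  edge (8, 10)→(7, 0): d=(-1,-10) top-left  bias=+0
  edge (7, 0)→(11, 1): d=(4,1) right/bottom  bias=-1
  edge (11, 1)→(8, 10): d=(-3,9) right/bottom  bias=-1
    (4,0)@(9, 1): e=[19,2,18] → X
    (5,0)@(11, 1): e=[39,0,0] → .  [on edge]
    (4,1)@(9, 3): e=[17,10,12] → X
    (5,1)@(11, 3): e=[37,8,-6] → .
    (9,1)@(19, 3): e=[117,0,-78] → .  [on edge]
    (4,2)@(9, 5): e=[15,18,6] → X
    (5,2)@(11, 5): e=[35,16,-12] → .
    (4,3)@(9, 7): e=[13,26,0] → .  [on edge]
    (3,6)@(7, 13): e=[-13,52,0] → .  [on edge]
    (2,9)@(5, 19): e=[-39,78,0] → .  [on edge]
  covered (3 px):
    . . . . X . . . . .
    . . . . X . . . . .
    . . . . X . . . . .
    . . . . . . . . . .
    . . . . . . . . . .
    . . . . . . . . . .
    . . . . . . . . . .
    . . . . . . . . . .
    . . . . . . . . . .
    . . . . . . . . . .
T1:
  2·area = 155
  edge (18, 0)→(19, 20): d=(1,20) right/bottom  bias=-1
  edge (19, 20)→(11, 15): d=(-8,-5) top-left  bias=+0
  edge (11, 15)→(18, 0): d=(7,-15) top-left  bias=+0
    (8,1)@(17, 3): e=[23,126,6] → X
    (9,1)@(19, 3): e=[-17,136,36] → .
    (8,2)@(17, 5): e=[25,110,20] → X
    (9,2)@(19, 5): e=[-15,120,50] → .
    (7,3)@(15, 7): e=[67,84,4] → X
    (9,3)@(19, 7): e=[-13,104,64] → .
    (7,4)@(15, 9): e=[69,68,18] → X
    (9,4)@(19, 9): e=[-11,88,78] → .
    (6,5)@(13, 11): e=[111,42,2] → X
    (9,5)@(19, 11): e=[-9,72,92] → .
    (6,6)@(13, 13): e=[113,26,16] → X
    (9,6)@(19, 13): e=[-7,56,106] → .
    (5,7)@(11, 15): e=[155,0,0] → X  [on edge]
  covered (18 px):
    . . . . . . . . . .
    . . . . . . . . X .
    . . . . . . . . X .
    . . . . . . . X X .
    . . . . . . . X X .
    . . . . . . X X X .
    . . . . . . X X X .
    . . . . . X X X X .
    . . . . . . . X X .
    . . . . . . . . . .

Result: 21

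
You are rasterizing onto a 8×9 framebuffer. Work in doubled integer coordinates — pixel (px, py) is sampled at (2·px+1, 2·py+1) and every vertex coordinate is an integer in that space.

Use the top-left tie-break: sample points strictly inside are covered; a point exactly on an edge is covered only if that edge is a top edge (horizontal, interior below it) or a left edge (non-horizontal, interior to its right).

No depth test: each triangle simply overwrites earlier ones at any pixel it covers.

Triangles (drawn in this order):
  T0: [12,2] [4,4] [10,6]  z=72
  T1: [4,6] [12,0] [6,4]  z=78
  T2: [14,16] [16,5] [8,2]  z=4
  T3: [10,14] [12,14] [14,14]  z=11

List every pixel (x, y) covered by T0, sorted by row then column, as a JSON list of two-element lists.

T0:
  2·area = 28  (B↔C swapped to make it positive)
  edge (12, 2)→(10, 6): d=(-2,4) right/bottom  bias=-1
  edge (10, 6)→(4, 4): d=(-6,-2) top-left  bias=+0
  edge (4, 4)→(12, 2): d=(8,-2) top-left  bias=+0
    (0,1)@(1, 3): e=[42,0,-14] → ·  [on edge]
    (4,1)@(9, 3): e=[10,16,2] → █
    (5,1)@(11, 3): e=[2,20,6] → █
    (6,1)@(13, 3): e=[-6,24,10] → ·
    (3,2)@(7, 5): e=[14,0,14] → █  [on edge]
    (5,2)@(11, 5): e=[-2,8,22] → ·
    (3,3)@(7, 7): e=[10,-12,30] → ·
    (4,3)@(9, 7): e=[2,-8,34] → ·
    (6,3)@(13, 7): e=[-14,0,42] → ·  [on edge]
  covered (4 px):
    · · · · · · · ·
    · · · · █ █ · ·
    · · · █ █ · · ·
    · · · · · · · ·
    · · · · · · · ·
    · · · · · · · ·
    · · · · · · · ·
    · · · · · · · ·
    · · · · · · · ·
T1:
  2·area = 4  (B↔C swapped to make it positive)
  edge (4, 6)→(6, 4): d=(2,-2) top-left  bias=+0
  edge (6, 4)→(12, 0): d=(6,-4) top-left  bias=+0
  edge (12, 0)→(4, 6): d=(-8,6) right/bottom  bias=-1
    (4,0)@(9, 1): e=[0,-6,10] → ·  [on edge]
    (3,1)@(7, 3): e=[0,-2,6] → ·  [on edge]
    (2,2)@(5, 5): e=[0,2,2] → █  [on edge]
    (3,2)@(7, 5): e=[4,10,-10] → ·
    (1,3)@(3, 7): e=[0,6,-2] → ·  [on edge]
    (2,3)@(5, 7): e=[4,14,-14] → ·
    (0,4)@(1, 9): e=[0,10,-6] → ·  [on edge]
  covered (1 px):
    · · · · · · · ·
    · · · · · · · ·
    · · █ · · · · ·
    · · · · · · · ·
    · · · · · · · ·
    · · · · · · · ·
    · · · · · · · ·
    · · · · · · · ·
    · · · · · · · ·
T2:
  2·area = 94  (B↔C swapped to make it positive)
  edge (14, 16)→(8, 2): d=(-6,-14) top-left  bias=+0
  edge (8, 2)→(16, 5): d=(8,3) right/bottom  bias=-1
  edge (16, 5)→(14, 16): d=(-2,11) right/bottom  bias=-1
    (4,1)@(9, 3): e=[8,5,81] → █
    (5,1)@(11, 3): e=[36,-1,59] → ·
    (4,2)@(9, 5): e=[-4,21,77] → ·
    (5,2)@(11, 5): e=[24,15,55] → █
    (6,2)@(13, 5): e=[52,9,33] → █
    (7,2)@(15, 5): e=[80,3,11] → █
    (5,3)@(11, 7): e=[12,31,51] → █
    (5,4)@(11, 9): e=[0,47,47] → █  [on edge]
    (5,5)@(11, 11): e=[-12,63,43] → ·
    (6,5)@(13, 11): e=[16,57,21] → █
    (7,5)@(15, 11): e=[44,51,-1] → ·
    (6,6)@(13, 13): e=[4,73,17] → █
  covered (12 px):
    · · · · · · · ·
    · · · · █ · · ·
    · · · · · █ █ █
    · · · · · █ █ █
    · · · · · █ █ █
    · · · · · · █ ·
    · · · · · · █ ·
    · · · · · · · ·
    · · · · · · · ·
T3:
  degenerate (2·area = 0) — covers nothing

Final: [[4,1],[5,1],[3,2],[4,2]]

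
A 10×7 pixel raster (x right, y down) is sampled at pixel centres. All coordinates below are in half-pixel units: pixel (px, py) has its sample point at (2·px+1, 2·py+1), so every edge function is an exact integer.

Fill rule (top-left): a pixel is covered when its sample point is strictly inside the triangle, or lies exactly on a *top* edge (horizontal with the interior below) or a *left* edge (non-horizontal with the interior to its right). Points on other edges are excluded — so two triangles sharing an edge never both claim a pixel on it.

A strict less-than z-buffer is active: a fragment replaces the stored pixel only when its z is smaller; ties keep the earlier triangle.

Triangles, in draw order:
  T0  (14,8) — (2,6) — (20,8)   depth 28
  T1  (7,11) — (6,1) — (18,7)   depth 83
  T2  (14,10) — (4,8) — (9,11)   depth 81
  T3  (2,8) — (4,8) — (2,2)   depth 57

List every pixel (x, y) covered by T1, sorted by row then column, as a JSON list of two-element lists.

T0:
  2·area = 12
  edge (14, 8)→(2, 6): d=(-12,-2) top-left  bias=+0
  edge (2, 6)→(20, 8): d=(18,2) right/bottom  bias=-1
  edge (20, 8)→(14, 8): d=(-6,0) right/bottom  bias=-1
    (4,3)@(9, 7): e=[2,4,6] → #
    (5,3)@(11, 7): e=[6,0,6] → ·  [on edge]
    (4,4)@(9, 9): e=[-22,40,-6] → ·
  covered (1 px):
    · · · · · · · · · ·
    · · · · · · · · · ·
    · · · · · · · · · ·
    · · · · # · · · · ·
    · · · · · · · · · ·
    · · · · · · · · · ·
    · · · · · · · · · ·
T1:
  2·area = 114
  edge (7, 11)→(6, 1): d=(-1,-10) top-left  bias=+0
  edge (6, 1)→(18, 7): d=(12,6) right/bottom  bias=-1
  edge (18, 7)→(7, 11): d=(-11,4) right/bottom  bias=-1
    (3,1)@(7, 3): e=[8,18,88] → #
    (4,1)@(9, 3): e=[28,6,80] → #
    (5,1)@(11, 3): e=[48,-6,72] → ·
    (3,2)@(7, 5): e=[6,42,66] → #
    (5,2)@(11, 5): e=[46,18,50] → #
    (6,2)@(13, 5): e=[66,6,42] → #
    (7,2)@(15, 5): e=[86,-6,34] → ·
    (3,3)@(7, 7): e=[4,66,44] → #
    (7,3)@(15, 7): e=[84,18,12] → #
    (8,3)@(17, 7): e=[104,6,4] → #
    (9,3)@(19, 7): e=[124,-6,-4] → ·
    (3,4)@(7, 9): e=[2,90,22] → #
    (3,5)@(7, 11): e=[0,114,0] → ·  [on edge]
  covered (15 px):
    · · · · · · · · · ·
    · · · # # · · · · ·
    · · · # # # # · · ·
    · · · # # # # # # ·
    · · · # # # · · · ·
    · · · · · · · · · ·
    · · · · · · · · · ·
T2:
  2·area = 20  (B↔C swapped to make it positive)
  edge (14, 10)→(9, 11): d=(-5,1) right/bottom  bias=-1
  edge (9, 11)→(4, 8): d=(-5,-3) top-left  bias=+0
  edge (4, 8)→(14, 10): d=(10,2) right/bottom  bias=-1
    (3,4)@(7, 9): e=[12,4,4] → #
    (4,4)@(9, 9): e=[10,10,0] → ·  [on edge]
    (9,4)@(19, 9): e=[0,40,-20] → ·  [on edge]
    (3,5)@(7, 11): e=[2,-6,24] → ·
    (4,5)@(9, 11): e=[0,0,20] → ·  [on edge]
    (9,5)@(19, 11): e=[-10,30,0] → ·  [on edge]
  covered (1 px):
    · · · · · · · · · ·
    · · · · · · · · · ·
    · · · · · · · · · ·
    · · · · · · · · · ·
    · · · # · · · · · ·
    · · · · · · · · · ·
    · · · · · · · · · ·
T3:
  2·area = 12  (B↔C swapped to make it positive)
  edge (2, 8)→(2, 2): d=(0,-6) top-left  bias=+0
  edge (2, 2)→(4, 8): d=(2,6) right/bottom  bias=-1
  edge (4, 8)→(2, 8): d=(-2,0) right/bottom  bias=-1
    (1,2)@(3, 5): e=[6,0,6] → ·  [on edge]
    (1,3)@(3, 7): e=[6,4,2] → #
    (2,3)@(5, 7): e=[18,-8,2] → ·
    (1,4)@(3, 9): e=[6,8,-2] → ·
    (2,5)@(5, 11): e=[18,0,-6] → ·  [on edge]
  covered (1 px):
    · · · · · · · · · ·
    · · · · · · · · · ·
    · · · · · · · · · ·
    · # · · · · · · · ·
    · · · · · · · · · ·
    · · · · · · · · · ·
    · · · · · · · · · ·

Final: [[3,1],[4,1],[3,2],[4,2],[5,2],[6,2],[3,3],[4,3],[5,3],[6,3],[7,3],[8,3],[3,4],[4,4],[5,4]]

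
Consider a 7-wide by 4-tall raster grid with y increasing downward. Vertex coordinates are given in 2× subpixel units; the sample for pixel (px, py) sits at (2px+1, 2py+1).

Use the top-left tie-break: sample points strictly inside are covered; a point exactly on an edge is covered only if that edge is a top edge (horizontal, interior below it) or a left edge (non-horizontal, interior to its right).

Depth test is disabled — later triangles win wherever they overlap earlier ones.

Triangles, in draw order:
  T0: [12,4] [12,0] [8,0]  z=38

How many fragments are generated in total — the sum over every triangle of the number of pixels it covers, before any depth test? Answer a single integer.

T0:
  2·area = 16  (B↔C swapped to make it positive)
  edge (12, 4)→(8, 0): d=(-4,-4) top-left  bias=+0
  edge (8, 0)→(12, 0): d=(4,0) top-left  bias=+0
  edge (12, 0)→(12, 4): d=(0,4) right/bottom  bias=-1
    (4,0)@(9, 1): e=[0,4,12] → █  [on edge]
    (5,0)@(11, 1): e=[8,4,4] → █
    (6,0)@(13, 1): e=[16,4,-4] → ·
    (4,1)@(9, 3): e=[-8,12,12] → ·
    (5,1)@(11, 3): e=[0,12,4] → █  [on edge]
    (6,1)@(13, 3): e=[8,12,-4] → ·
    (5,2)@(11, 5): e=[-8,20,4] → ·
    (6,2)@(13, 5): e=[0,20,-4] → ·  [on edge]
  covered (3 px):
    · · · · █ █ ·
    · · · · · █ ·
    · · · · · · ·
    · · · · · · ·

Final: 3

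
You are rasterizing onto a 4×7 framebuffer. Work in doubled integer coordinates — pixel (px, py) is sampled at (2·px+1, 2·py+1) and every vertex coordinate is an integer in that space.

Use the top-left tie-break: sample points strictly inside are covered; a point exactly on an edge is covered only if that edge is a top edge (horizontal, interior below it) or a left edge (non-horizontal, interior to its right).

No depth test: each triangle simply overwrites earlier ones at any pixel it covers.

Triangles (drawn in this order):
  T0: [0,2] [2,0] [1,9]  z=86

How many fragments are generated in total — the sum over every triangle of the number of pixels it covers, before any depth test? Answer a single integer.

T0:
  2·area = 16
  edge (0, 2)→(2, 0): d=(2,-2) top-left  bias=+0
  edge (2, 0)→(1, 9): d=(-1,9) right/bottom  bias=-1
  edge (1, 9)→(0, 2): d=(-1,-7) top-left  bias=+0
    (0,0)@(1, 1): e=[0,8,8] → #  [on edge]
    (1,0)@(3, 1): e=[4,-10,22] → ·
    (0,1)@(1, 3): e=[4,6,6] → #
    (1,1)@(3, 3): e=[8,-12,20] → ·
    (0,2)@(1, 5): e=[8,4,4] → #
    (1,2)@(3, 5): e=[12,-14,18] → ·
    (0,3)@(1, 7): e=[12,2,2] → #
    (1,3)@(3, 7): e=[16,-16,16] → ·
    (0,4)@(1, 9): e=[16,0,0] → ·  [on edge]
  covered (4 px):
    # · · ·
    # · · ·
    # · · ·
    # · · ·
    · · · ·
    · · · ·
    · · · ·

Result: 4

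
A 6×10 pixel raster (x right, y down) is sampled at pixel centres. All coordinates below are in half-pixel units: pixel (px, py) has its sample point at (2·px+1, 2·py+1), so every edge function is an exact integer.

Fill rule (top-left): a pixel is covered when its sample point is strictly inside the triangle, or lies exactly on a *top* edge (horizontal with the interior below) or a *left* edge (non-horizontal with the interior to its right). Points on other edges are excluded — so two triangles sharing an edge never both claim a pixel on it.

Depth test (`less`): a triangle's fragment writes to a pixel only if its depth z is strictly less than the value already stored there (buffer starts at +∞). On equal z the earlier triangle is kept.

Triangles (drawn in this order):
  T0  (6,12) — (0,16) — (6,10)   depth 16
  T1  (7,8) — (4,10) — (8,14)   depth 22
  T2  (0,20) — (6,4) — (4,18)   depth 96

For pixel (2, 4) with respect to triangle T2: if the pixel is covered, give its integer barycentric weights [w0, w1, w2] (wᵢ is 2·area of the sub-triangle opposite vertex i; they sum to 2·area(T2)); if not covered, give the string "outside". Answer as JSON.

T0:
  2·area = 12
  edge (6, 12)→(0, 16): d=(-6,4) right/bottom  bias=-1
  edge (0, 16)→(6, 10): d=(6,-6) top-left  bias=+0
  edge (6, 10)→(6, 12): d=(0,2) right/bottom  bias=-1
    (5,2)@(11, 5): e=[22,0,-10] → .  [on edge]
    (4,3)@(9, 7): e=[18,0,-6] → .  [on edge]
    (3,4)@(7, 9): e=[14,0,-2] → .  [on edge]
    (2,5)@(5, 11): e=[10,0,2] → X  [on edge]
    (3,5)@(7, 11): e=[2,12,-2] → .
    (1,6)@(3, 13): e=[6,0,6] → X  [on edge]
    (2,6)@(5, 13): e=[-2,12,2] → .
    (0,7)@(1, 15): e=[2,0,10] → X  [on edge]
    (1,7)@(3, 15): e=[-6,12,6] → .
    (0,8)@(1, 17): e=[-10,12,10] → .
  covered (3 px):
    . . . . . .
    . . . . . .
    . . . . . .
    . . . . . .
    . . . . . .
    . . X . . .
    . X . . . .
    X . . . . .
    . . . . . .
    . . . . . .
T1:
  2·area = 20  (B↔C swapped to make it positive)
  edge (7, 8)→(8, 14): d=(1,6) right/bottom  bias=-1
  edge (8, 14)→(4, 10): d=(-4,-4) top-left  bias=+0
  edge (4, 10)→(7, 8): d=(3,-2) top-left  bias=+0
    (0,3)@(1, 7): e=[35,0,-15] → .  [on edge]
    (1,4)@(3, 9): e=[25,0,-5] → .  [on edge]
    (3,4)@(7, 9): e=[1,16,3] → X
    (4,4)@(9, 9): e=[-11,24,7] → .
    (2,5)@(5, 11): e=[15,0,5] → X  [on edge]
    (4,5)@(9, 11): e=[-9,16,13] → .
    (2,6)@(5, 13): e=[17,-8,11] → .
    (3,6)@(7, 13): e=[5,0,15] → X  [on edge]
    (4,6)@(9, 13): e=[-7,8,19] → .
    (3,7)@(7, 15): e=[7,-8,21] → .
    (4,7)@(9, 15): e=[-5,0,25] → .  [on edge]
    (5,8)@(11, 17): e=[-15,0,35] → .  [on edge]
  covered (4 px):
    . . . . . .
    . . . . . .
    . . . . . .
    . . . . . .
    . . . X . .
    . . X X . .
    . . . X . .
    . . . . . .
    . . . . . .
    . . . . . .
T2:
  2·area = 52
  edge (0, 20)→(6, 4): d=(6,-16) top-left  bias=+0
  edge (6, 4)→(4, 18): d=(-2,14) right/bottom  bias=-1
  edge (4, 18)→(0, 20): d=(-4,2) right/bottom  bias=-1
    (2,3)@(5, 7): e=[2,8,42] → X
    (3,3)@(7, 7): e=[34,-20,38] → .
    (2,4)@(5, 9): e=[14,4,34] → X
    (3,4)@(7, 9): e=[46,-24,30] → .
    (2,5)@(5, 11): e=[26,0,26] → .  [on edge]
    (1,6)@(3, 13): e=[6,24,22] → X
    (2,6)@(5, 13): e=[38,-4,18] → .
    (1,7)@(3, 15): e=[18,20,14] → X
    (2,7)@(5, 15): e=[50,-8,10] → .
    (1,8)@(3, 17): e=[30,16,6] → X
    (2,8)@(5, 17): e=[62,-12,2] → .
    (0,9)@(1, 19): e=[10,40,2] → X
  covered (6 px):
    . . . . . .
    . . . . . .
    . . . . . .
    . . X . . .
    . . X . . .
    . . . . . .
    . X . . . .
    . X . . . .
    . X . . . .
    X . . . . .

Result: [4,34,14]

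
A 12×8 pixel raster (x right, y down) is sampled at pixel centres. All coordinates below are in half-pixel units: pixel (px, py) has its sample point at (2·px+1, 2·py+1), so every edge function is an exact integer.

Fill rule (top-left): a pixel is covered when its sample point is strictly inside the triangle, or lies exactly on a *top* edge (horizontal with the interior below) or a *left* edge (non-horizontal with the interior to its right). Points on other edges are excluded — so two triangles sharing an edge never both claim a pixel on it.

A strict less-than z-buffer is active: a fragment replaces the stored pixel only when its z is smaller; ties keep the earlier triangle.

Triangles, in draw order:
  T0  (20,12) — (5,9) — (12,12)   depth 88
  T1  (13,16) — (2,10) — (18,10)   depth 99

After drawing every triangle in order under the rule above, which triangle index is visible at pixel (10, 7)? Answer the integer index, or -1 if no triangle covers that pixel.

T0:
  2·area = 24  (B↔C swapped to make it positive)
  edge (20, 12)→(12, 12): d=(-8,0) right/bottom  bias=-1
  edge (12, 12)→(5, 9): d=(-7,-3) top-left  bias=+0
  edge (5, 9)→(20, 12): d=(15,3) right/bottom  bias=-1
    (2,4)@(5, 9): e=[24,0,0] → ·  [on edge]
    (5,5)@(11, 11): e=[8,4,12] → █
    (6,5)@(13, 11): e=[8,10,6] → █
    (7,5)@(15, 11): e=[8,16,0] → ·  [on edge]
    (5,6)@(11, 13): e=[-8,-10,42] → ·
    (6,6)@(13, 13): e=[-8,-4,36] → ·
    (9,7)@(19, 15): e=[-24,0,48] → ·  [on edge]
  covered (2 px):
    · · · · · · · · · · · ·
    · · · · · · · · · · · ·
    · · · · · · · · · · · ·
    · · · · · · · · · · · ·
    · · · · · · · · · · · ·
    · · · · · █ █ · · · · ·
    · · · · · · · · · · · ·
    · · · · · · · · · · · ·
T1:
  2·area = 96
  edge (13, 16)→(2, 10): d=(-11,-6) top-left  bias=+0
  edge (2, 10)→(18, 10): d=(16,0) top-left  bias=+0
  edge (18, 10)→(13, 16): d=(-5,6) right/bottom  bias=-1
    (2,5)@(5, 11): e=[7,16,73] → █
    (3,5)@(7, 11): e=[19,16,61] → █
    (4,5)@(9, 11): e=[31,16,49] → █
    (5,5)@(11, 11): e=[43,16,37] → █
    (6,5)@(13, 11): e=[55,16,25] → █
    (7,5)@(15, 11): e=[67,16,13] → █
    (8,5)@(17, 11): e=[79,16,1] → █
    (9,5)@(19, 11): e=[91,16,-11] → ·
    (2,6)@(5, 13): e=[-15,48,63] → ·
    (3,6)@(7, 13): e=[-3,48,51] → ·
    (4,6)@(9, 13): e=[9,48,39] → █
    (8,6)@(17, 13): e=[57,48,-9] → ·
  covered (12 px):
    · · · · · · · · · · · ·
    · · · · · · · · · · · ·
    · · · · · · · · · · · ·
    · · · · · · · · · · · ·
    · · · · · · · · · · · ·
    · · █ █ █ █ █ █ █ · · ·
    · · · · █ █ █ █ · · · ·
    · · · · · · █ · · · · ·

Z-buffer (winner per pixel, '.' = empty):
  . . . . . . . . . . . .
  . . . . . . . . . . . .
  . . . . . . . . . . . .
  . . . . . . . . . . . .
  . . . . . . . . . . . .
  . . 1 1 1 0 0 1 1 . . .
  . . . . 1 1 1 1 . . . .
  . . . . . . 1 . . . . .

Answer: -1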